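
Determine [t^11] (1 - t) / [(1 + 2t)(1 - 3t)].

69630

Partial fractions give a closed form: a_n = (3/5)·(-2)^n + (2/5)·3^n.
At n = 11: a_11 = 69630.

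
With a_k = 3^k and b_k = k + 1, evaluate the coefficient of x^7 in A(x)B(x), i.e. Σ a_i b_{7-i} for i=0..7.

4916

Write out a_i and b_{7-i} for i = 0,…,7 and sum the products.
Σ = 1·8 + 3·7 + 9·6 + 27·5 + 81·4 + 243·3 + 729·2 + 2187·1 = 4916.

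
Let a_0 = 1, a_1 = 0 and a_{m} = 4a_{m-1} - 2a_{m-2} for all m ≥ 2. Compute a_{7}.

-1120

The ordinary generating function has denominator 1 - 4t + 2t^2.
Iterating the recurrence: a_0,…,a_{7} = 1, 0, -2, -8, -28, -96, -328, -1120.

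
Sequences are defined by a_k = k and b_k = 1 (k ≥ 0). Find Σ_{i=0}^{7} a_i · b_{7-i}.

The convolution is the x^7 coefficient of A(x)B(x).
Σ = 0·1 + 1·1 + 2·1 + 3·1 + 4·1 + 5·1 + 6·1 + 7·1 = 28.

28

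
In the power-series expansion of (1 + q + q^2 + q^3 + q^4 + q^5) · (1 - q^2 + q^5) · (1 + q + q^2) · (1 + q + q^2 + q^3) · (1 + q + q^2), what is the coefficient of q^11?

(1 + q + q^2 + q^3 + q^4 + q^5) has coefficients 1,1,1,1,1,1 for degrees 0…5.
(1 - q^2 + q^5) has coefficients 1,0,-1,0,0,1,0,0,0,0,0,0 for degrees 0…11.
Multiplying by (1 + q + q^2) gives running coefficients 1,1,0,-1,-1,1,1,1,0,0,0,0 for degrees 0…11.
Multiplying by (1 + q + q^2 + q^3) gives running coefficients 1,2,2,1,-1,-1,0,2,3,2,1,0 for degrees 0…11.
Finally multiplying by (1 + q + q^2), the product of all factors after the first has coefficients 1,3,5,5,2,-1,-2,1,5,7,6,3 for degrees 0…11.
[q^11] = 1·3 + 1·6 + 1·7 + 1·5 + 1·1 + 1·(-2) = 20.

20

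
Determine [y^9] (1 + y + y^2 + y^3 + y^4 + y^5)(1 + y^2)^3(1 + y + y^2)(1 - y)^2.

(1 + y + y^2 + y^3 + y^4 + y^5) has coefficients 1,1,1,1,1,1 for degrees 0…5.
(1 + y^2)^3 has coefficients 1,0,3,0,3,0,1,0,0,0 for degrees 0…9.
Multiplying by (1 + y + y^2) gives running coefficients 1,1,4,3,6,3,4,1,1,0 for degrees 0…9.
Finally multiplying by (1 - y)^2, the product of all factors after the first has coefficients 1,-1,3,-4,4,-6,4,-4,3,-1 for degrees 0…9.
[y^9] = 1·(-1) + 1·3 + 1·(-4) + 1·4 + 1·(-6) + 1·4 = 0.

0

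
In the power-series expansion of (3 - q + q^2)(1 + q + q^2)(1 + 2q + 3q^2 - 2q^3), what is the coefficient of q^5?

(3 - q + q^2) has coefficients 3,-1,1 for degrees 0…2.
(1 + q + q^2) has coefficients 1,1,1,0,0,0 for degrees 0…5.
Finally multiplying by (1 + 2q + 3q^2 - 2q^3), the product of all factors after the first has coefficients 1,3,6,3,1,-2 for degrees 0…5.
[q^5] = 3·(-2) − 1·1 + 1·3 = -4.

-4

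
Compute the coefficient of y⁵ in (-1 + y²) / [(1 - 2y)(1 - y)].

The denominator gives the recurrence a_n = 3a_(n−1) − 2a_(n−2) for n ≥ 3; the numerator fixes a_0 = -1, a_1 = -3, a_2 = -6.
Iterating: -1, -3, -6, -12, -24, -48, so a_5 = -48.

-48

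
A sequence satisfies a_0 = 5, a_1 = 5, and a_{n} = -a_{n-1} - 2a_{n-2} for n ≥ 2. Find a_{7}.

85

The ordinary generating function has denominator 1 + q + 2q^2.
Iterating the recurrence: a_0,…,a_{7} = 5, 5, -15, 5, 25, -35, -15, 85.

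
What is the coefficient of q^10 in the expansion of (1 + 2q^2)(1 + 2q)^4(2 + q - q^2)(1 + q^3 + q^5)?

112

(1 + 2q^2) has coefficients 1,0,2 for degrees 0…2.
(1 + 2q)^4 has coefficients 1,8,24,32,16,0,0,0,0,0,0 for degrees 0…10.
Multiplying by (2 + q - q^2) gives running coefficients 2,17,55,80,40,-16,-16,0,0,0,0 for degrees 0…10.
Finally multiplying by (1 + q^3 + q^5), the product of all factors after the first has coefficients 2,17,55,82,57,41,81,95,64,24,-16 for degrees 0…10.
[q^10] = 1·(-16) + 2·64 = 112.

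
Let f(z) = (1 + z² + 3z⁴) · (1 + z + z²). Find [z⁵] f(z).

3

(1 + z² + 3z⁴) has coefficients 1,0,1,0,3 for degrees 0…4.
(1 + z + z²) has coefficients 1,1,1,0,0,0 for degrees 0…5.
[z⁵] = 1·0 + 1·0 + 3·1 = 3.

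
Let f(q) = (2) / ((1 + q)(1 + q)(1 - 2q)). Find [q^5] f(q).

The denominator gives the recurrence a_n = 3a_(n−2) + 2a_(n−3) for n ≥ 3; the numerator fixes a_0 = 2, a_1 = 0, a_2 = 6.
Iterating: 2, 0, 6, 4, 18, 24, so a_5 = 24.

24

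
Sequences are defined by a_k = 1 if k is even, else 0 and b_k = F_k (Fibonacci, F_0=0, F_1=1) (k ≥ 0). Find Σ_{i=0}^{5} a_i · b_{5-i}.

This is [x^5] in the product of the two ordinary generating functions.
Σ = 1·5 + 0·3 + 1·2 + 0·1 + 1·1 + 0·0 = 8.

8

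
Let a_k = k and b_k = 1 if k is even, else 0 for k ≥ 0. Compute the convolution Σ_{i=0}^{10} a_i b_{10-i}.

30

Write out a_i and b_{10-i} for i = 0,…,10 and sum the products.
Σ = 0·1 + 1·0 + 2·1 + 3·0 + 4·1 + 5·0 + 6·1 + 7·0 + 8·1 + 9·0 + 10·1 = 30.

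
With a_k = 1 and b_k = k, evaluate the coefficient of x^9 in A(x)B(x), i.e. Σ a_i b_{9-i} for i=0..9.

45

This is [x^9] in the product of the two ordinary generating functions.
Σ = 1·9 + 1·8 + 1·7 + 1·6 + 1·5 + 1·4 + 1·3 + 1·2 + 1·1 + 1·0 = 45.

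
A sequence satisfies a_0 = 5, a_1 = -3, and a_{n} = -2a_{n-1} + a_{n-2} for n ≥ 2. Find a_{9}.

-4995

The ordinary generating function has denominator 1 + 2y - y^2.
Iterating the recurrence: a_0,…,a_{9} = 5, -3, 11, -25, 61, -147, 355, -857, 2069, -4995.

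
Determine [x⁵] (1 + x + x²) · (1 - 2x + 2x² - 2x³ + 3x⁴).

(1 + x + x²) has coefficients 1,1,1 for degrees 0…2.
(1 - 2x + 2x² - 2x³ + 3x⁴) has coefficients 1,-2,2,-2,3,0 for degrees 0…5.
[x⁵] = 1·0 + 1·3 + 1·(-2) = 1.

1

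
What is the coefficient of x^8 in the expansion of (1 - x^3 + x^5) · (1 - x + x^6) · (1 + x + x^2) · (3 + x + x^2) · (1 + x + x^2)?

(1 - x^3 + x^5) has coefficients 1,0,0,-1,0,1 for degrees 0…5.
(1 - x + x^6) has coefficients 1,-1,0,0,0,0,1,0,0 for degrees 0…8.
Multiplying by (1 + x + x^2) gives running coefficients 1,0,0,-1,0,0,1,1,1 for degrees 0…8.
Multiplying by (3 + x + x^2) gives running coefficients 3,1,1,-3,-1,-1,3,4,5 for degrees 0…8.
Finally multiplying by (1 + x + x^2), the product of all factors after the first has coefficients 3,4,5,-1,-3,-5,1,6,12 for degrees 0…8.
[x^8] = 1·12 − 1·(-5) + 1·(-1) = 16.

16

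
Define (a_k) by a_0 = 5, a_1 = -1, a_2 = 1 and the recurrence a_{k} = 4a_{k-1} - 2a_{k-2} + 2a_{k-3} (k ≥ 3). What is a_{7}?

The ordinary generating function has denominator 1 - 4q + 2q^2 - 2q^3.
Iterating the recurrence: a_0,…,a_{7} = 5, -1, 1, 16, 60, 210, 752, 2708.

2708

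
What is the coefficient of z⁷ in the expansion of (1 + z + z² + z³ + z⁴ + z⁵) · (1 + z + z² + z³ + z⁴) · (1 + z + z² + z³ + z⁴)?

21

(1 + z + z² + z³ + z⁴ + z⁵) has coefficients 1,1,1,1,1,1 for degrees 0…5.
(1 + z + z² + z³ + z⁴) has coefficients 1,1,1,1,1,0,0,0 for degrees 0…7.
Finally multiplying by (1 + z + z² + z³ + z⁴), the product of all factors after the first has coefficients 1,2,3,4,5,4,3,2 for degrees 0…7.
[z⁷] = 1·2 + 1·3 + 1·4 + 1·5 + 1·4 + 1·3 = 21.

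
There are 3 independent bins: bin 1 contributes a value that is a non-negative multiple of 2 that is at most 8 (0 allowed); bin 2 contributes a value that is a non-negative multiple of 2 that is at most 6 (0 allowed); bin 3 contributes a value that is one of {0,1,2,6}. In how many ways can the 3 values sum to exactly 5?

3

The generating function for the choices is (1 + x^2 + x^4 + x^6 + x^8)·(1 + x^2 + x^4 + x^6)·(1 + x + x^2 + x^6); the count is [x^5].
(1 + x^2 + x^4 + x^6 + x^8) has coefficients 1,0,1,0,1,0 for degrees 0…5.
(1 + x^2 + x^4 + x^6) has coefficients 1,0,1,0,1,0 for degrees 0…5.
Finally multiplying by (1 + x + x^2 + x^6), the product of all factors after the first has coefficients 1,1,2,1,2,1 for degrees 0…5.
[x^5] = 1·1 + 1·1 + 1·1 = 3.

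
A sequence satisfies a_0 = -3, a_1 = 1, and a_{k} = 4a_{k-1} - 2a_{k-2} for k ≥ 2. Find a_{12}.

2445888

The ordinary generating function has denominator 1 - 4z + 2z^2.
Iterating the recurrence: a_0,…,a_{12} = -3, 1, 10, 38, 132, 452, 1544, 5272, 18000, 61456, 209824, 716384, 2445888.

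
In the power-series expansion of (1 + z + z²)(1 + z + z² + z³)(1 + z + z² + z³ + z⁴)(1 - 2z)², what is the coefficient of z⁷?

14

(1 + z + z²) has coefficients 1,1,1 for degrees 0…2.
(1 + z + z² + z³) has coefficients 1,1,1,1,0,0,0,0 for degrees 0…7.
Multiplying by (1 + z + z² + z³ + z⁴) gives running coefficients 1,2,3,4,4,3,2,1 for degrees 0…7.
Finally multiplying by (1 - 2z)², the product of all factors after the first has coefficients 1,-2,-1,0,0,3,6,5 for degrees 0…7.
[z⁷] = 1·5 + 1·6 + 1·3 = 14.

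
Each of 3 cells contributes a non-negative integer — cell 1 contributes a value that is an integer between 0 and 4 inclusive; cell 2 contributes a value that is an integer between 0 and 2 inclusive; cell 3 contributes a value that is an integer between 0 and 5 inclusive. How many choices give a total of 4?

12

The generating function for the choices is (1 + t + t^2 + t^3 + t^4)·(1 + t + t^2)·(1 + t + t^2 + t^3 + t^4 + t^5); the count is [t^4].
(1 + t + t^2 + t^3 + t^4) has coefficients 1,1,1,1,1 for degrees 0…4.
(1 + t + t^2) has coefficients 1,1,1,0,0 for degrees 0…4.
Finally multiplying by (1 + t + t^2 + t^3 + t^4 + t^5), the product of all factors after the first has coefficients 1,2,3,3,3 for degrees 0…4.
[t^4] = 1·3 + 1·3 + 1·3 + 1·2 + 1·1 = 12.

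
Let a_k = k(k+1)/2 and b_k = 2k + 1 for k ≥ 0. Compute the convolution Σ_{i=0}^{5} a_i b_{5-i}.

105

The convolution is the x^5 coefficient of A(x)B(x).
Σ = 0·11 + 1·9 + 3·7 + 6·5 + 10·3 + 15·1 = 105.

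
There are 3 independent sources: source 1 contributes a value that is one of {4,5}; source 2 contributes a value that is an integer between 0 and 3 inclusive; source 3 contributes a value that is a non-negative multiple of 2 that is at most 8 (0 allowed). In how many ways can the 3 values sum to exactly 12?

4

The generating function for the choices is (z⁴ + z⁵)·(1 + z + z² + z³)·(1 + z² + z⁴ + z⁶ + z⁸); the count is [z¹²].
(z⁴ + z⁵) has coefficients 0,0,0,0,1,1 for degrees 0…5.
(1 + z + z² + z³) has coefficients 1,1,1,1,0,0,0,0,0,0,0,0,0 for degrees 0…12.
Finally multiplying by (1 + z² + z⁴ + z⁶ + z⁸), the product of all factors after the first has coefficients 1,1,2,2,2,2,2,2,2,2,1,1,0 for degrees 0…12.
[z¹²] = 1·2 + 1·2 = 4.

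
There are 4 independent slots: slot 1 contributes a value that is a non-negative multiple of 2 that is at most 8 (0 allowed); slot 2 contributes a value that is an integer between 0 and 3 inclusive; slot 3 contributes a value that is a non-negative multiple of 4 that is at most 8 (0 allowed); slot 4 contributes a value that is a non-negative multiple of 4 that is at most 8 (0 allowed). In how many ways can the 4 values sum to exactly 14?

12

The generating function for the choices is (1 + y² + y⁴ + y⁶ + y⁸)·(1 + y + y² + y³)·(1 + y⁴ + y⁸)·(1 + y⁴ + y⁸); the count is [y¹⁴].
(1 + y² + y⁴ + y⁶ + y⁸) has coefficients 1,0,1,0,1,0,1,0,1 for degrees 0…8.
(1 + y + y² + y³) has coefficients 1,1,1,1,0,0,0,0,0,0,0,0,0,0,0 for degrees 0…14.
Multiplying by (1 + y⁴ + y⁸) gives running coefficients 1,1,1,1,1,1,1,1,1,1,1,1,0,0,0 for degrees 0…14.
Finally multiplying by (1 + y⁴ + y⁸), the product of all factors after the first has coefficients 1,1,1,1,2,2,2,2,3,3,3,3,2,2,2 for degrees 0…14.
[y¹⁴] = 1·2 + 1·2 + 1·3 + 1·3 + 1·2 = 12.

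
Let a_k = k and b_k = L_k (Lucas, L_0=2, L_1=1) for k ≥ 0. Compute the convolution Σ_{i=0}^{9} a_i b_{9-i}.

309

The convolution is the t^9 coefficient of A(t)B(t).
Σ = 0·76 + 1·47 + 2·29 + 3·18 + 4·11 + 5·7 + 6·4 + 7·3 + 8·1 + 9·2 = 309.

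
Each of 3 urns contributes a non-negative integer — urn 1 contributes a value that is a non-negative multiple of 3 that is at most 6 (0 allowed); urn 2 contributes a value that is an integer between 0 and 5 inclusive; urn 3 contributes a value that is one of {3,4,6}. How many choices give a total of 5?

The generating function for the choices is (1 + t^3 + t^6)·(1 + t + t^2 + t^3 + t^4 + t^5)·(t^3 + t^4 + t^6); the count is [t^5].
(1 + t^3 + t^6) has coefficients 1,0,0,1,0,0 for degrees 0…5.
(1 + t + t^2 + t^3 + t^4 + t^5) has coefficients 1,1,1,1,1,1 for degrees 0…5.
Finally multiplying by (t^3 + t^4 + t^6), the product of all factors after the first has coefficients 0,0,0,1,2,2 for degrees 0…5.
[t^5] = 1·2 + 1·0 = 2.

2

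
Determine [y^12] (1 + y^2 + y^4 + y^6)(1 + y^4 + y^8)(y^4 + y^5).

(1 + y^2 + y^4 + y^6) has coefficients 1,0,1,0,1,0,1 for degrees 0…6.
(1 + y^4 + y^8) has coefficients 1,0,0,0,1,0,0,0,1,0,0,0,0 for degrees 0…12.
Finally multiplying by (y^4 + y^5), the product of all factors after the first has coefficients 0,0,0,0,1,1,0,0,1,1,0,0,1 for degrees 0…12.
[y^12] = 1·1 + 1·0 + 1·1 + 1·0 = 2.

2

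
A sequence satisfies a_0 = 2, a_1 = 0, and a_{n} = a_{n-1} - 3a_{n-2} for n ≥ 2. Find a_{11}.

The ordinary generating function has denominator 1 - x + 3x^2.
Iterating the recurrence: a_0,…,a_{11} = 2, 0, -6, -6, 12, 30, -6, -96, -78, 210, 444, -186.

-186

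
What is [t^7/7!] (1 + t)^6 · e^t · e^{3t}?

2977216

The EGF product rule gives c_7 = Σ_{k_1+k_2+k_3=7} C(7; k_1,k_2,k_3) · ∏ g_i(k_i), where (1+t)^6 gives the falling factorial (6)_k; e^t gives (1)^k; e^{3t} gives (3)^k.
g_1(k) for k = 0…7: 1, 6, 30, 120, 360, 720, 720, 0.
g_2(k) for k = 0…7: 1, 1, 1, 1, 1, 1, 1, 1.
g_3(k) for k = 0…7: 1, 3, 9, 27, 81, 243, 729, 2187.
First combine the last two factors: h(k) = Σ_j C(k,j)·g_2(j)·g_3(k−j) for k = 0…7: 1, 4, 16, 64, 256, 1024, 4096, 16384.
c_7 = Σ_k C(7,k)·g_1(k)·h(7−k) = 1·1·16384 + 7·6·4096 + 21·30·1024 + 35·120·256 + 35·360·64 + 21·720·16 + 7·720·4 = 16384 + 172032 + 645120 + 1075200 + 806400 + 241920 + 20160 = 2977216.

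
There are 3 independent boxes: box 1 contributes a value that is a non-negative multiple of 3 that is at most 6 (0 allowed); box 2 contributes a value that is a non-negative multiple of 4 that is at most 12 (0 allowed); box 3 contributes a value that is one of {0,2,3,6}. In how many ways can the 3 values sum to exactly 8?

2

The generating function for the choices is (1 + x^3 + x^6)·(1 + x^4 + x^8 + x^12)·(1 + x^2 + x^3 + x^6); the count is [x^8].
(1 + x^3 + x^6) has coefficients 1,0,0,1,0,0,1 for degrees 0…6.
(1 + x^4 + x^8 + x^12) has coefficients 1,0,0,0,1,0,0,0,1 for degrees 0…8.
Finally multiplying by (1 + x^2 + x^3 + x^6), the product of all factors after the first has coefficients 1,0,1,1,1,0,2,1,1 for degrees 0…8.
[x^8] = 1·1 + 1·0 + 1·1 = 2.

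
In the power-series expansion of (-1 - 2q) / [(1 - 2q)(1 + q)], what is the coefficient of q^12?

Partial fractions give a closed form: a_n = (-4/3)·2^n + (1/3)·(-1)^n.
At n = 12: a_12 = -5461.

-5461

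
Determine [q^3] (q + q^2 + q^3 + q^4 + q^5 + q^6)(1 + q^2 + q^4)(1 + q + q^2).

(q + q^2 + q^3 + q^4 + q^5 + q^6) has coefficients 0,1,1,1 for degrees 0…3.
(1 + q^2 + q^4) has coefficients 1,0,1,0 for degrees 0…3.
Finally multiplying by (1 + q + q^2), the product of all factors after the first has coefficients 1,1,2,1 for degrees 0…3.
[q^3] = 1·2 + 1·1 + 1·1 = 4.

4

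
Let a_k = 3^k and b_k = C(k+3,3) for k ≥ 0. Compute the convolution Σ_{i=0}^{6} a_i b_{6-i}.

The convolution is the x^6 coefficient of A(x)B(x).
Σ = 1·84 + 3·56 + 9·35 + 27·20 + 81·10 + 243·4 + 729·1 = 3618.

3618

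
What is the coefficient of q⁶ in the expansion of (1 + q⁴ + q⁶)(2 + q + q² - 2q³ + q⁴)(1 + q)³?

13

(1 + q⁴ + q⁶) has coefficients 1,0,0,0,1,0,1 for degrees 0…6.
(2 + q + q² - 2q³ + q⁴) has coefficients 2,1,1,-2,1,0,0 for degrees 0…6.
Finally multiplying by (1 + q)³, the product of all factors after the first has coefficients 2,7,10,6,-1,-2,1 for degrees 0…6.
[q⁶] = 1·1 + 1·10 + 1·2 = 13.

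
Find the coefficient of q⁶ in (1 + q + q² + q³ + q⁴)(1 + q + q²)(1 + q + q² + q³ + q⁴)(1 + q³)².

31

(1 + q + q² + q³ + q⁴) has coefficients 1,1,1,1,1 for degrees 0…4.
(1 + q + q²) has coefficients 1,1,1,0,0,0,0 for degrees 0…6.
Multiplying by (1 + q + q² + q³ + q⁴) gives running coefficients 1,2,3,3,3,2,1 for degrees 0…6.
Finally multiplying by (1 + q³)², the product of all factors after the first has coefficients 1,2,3,5,7,8,8 for degrees 0…6.
[q⁶] = 1·8 + 1·8 + 1·7 + 1·5 + 1·3 = 31.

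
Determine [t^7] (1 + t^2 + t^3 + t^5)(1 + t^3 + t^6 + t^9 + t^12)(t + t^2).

4

(1 + t^2 + t^3 + t^5) has coefficients 1,0,1,1,0,1 for degrees 0…5.
(1 + t^3 + t^6 + t^9 + t^12) has coefficients 1,0,0,1,0,0,1,0 for degrees 0…7.
Finally multiplying by (t + t^2), the product of all factors after the first has coefficients 0,1,1,0,1,1,0,1 for degrees 0…7.
[t^7] = 1·1 + 1·1 + 1·1 + 1·1 = 4.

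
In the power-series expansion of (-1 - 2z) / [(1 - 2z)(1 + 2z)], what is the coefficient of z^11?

-2048

The denominator gives the recurrence a_n = 4a_(n−2) for n ≥ 2; the numerator fixes a_0 = -1, a_1 = -2.
Iterating: -1, -2, -4, -8, -16, -32, -64, -128, -256, -512, -1024, -2048, so a_11 = -2048.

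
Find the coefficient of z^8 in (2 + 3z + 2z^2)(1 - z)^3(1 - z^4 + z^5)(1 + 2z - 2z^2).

-2

(2 + 3z + 2z^2) has coefficients 2,3,2 for degrees 0…2.
(1 - z)^3 has coefficients 1,-3,3,-1,0,0,0,0,0 for degrees 0…8.
Multiplying by (1 - z^4 + z^5) gives running coefficients 1,-3,3,-1,-1,4,-6,4,-1 for degrees 0…8.
Finally multiplying by (1 + 2z - 2z^2), the product of all factors after the first has coefficients 1,-1,-5,11,-9,4,4,-16,19 for degrees 0…8.
[z^8] = 2·19 + 3·(-16) + 2·4 = -2.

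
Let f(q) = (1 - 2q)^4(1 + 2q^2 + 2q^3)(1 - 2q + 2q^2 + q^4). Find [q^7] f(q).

18

(1 - 2q)^4 has coefficients 1,-8,24,-32,16 for degrees 0…4.
(1 + 2q^2 + 2q^3) has coefficients 1,0,2,2,0,0,0,0 for degrees 0…7.
Finally multiplying by (1 - 2q + 2q^2 + q^4), the product of all factors after the first has coefficients 1,-2,4,-2,1,4,2,2 for degrees 0…7.
[q^7] = 1·2 − 8·2 + 24·4 − 32·1 + 16·(-2) = 18.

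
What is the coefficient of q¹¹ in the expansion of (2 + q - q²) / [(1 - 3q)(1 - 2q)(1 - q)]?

1753039

Partial fractions give a closed form: a_n = (10)·3^n + (-9)·2^n + (1)·1^n.
At n = 11: a_11 = 1753039.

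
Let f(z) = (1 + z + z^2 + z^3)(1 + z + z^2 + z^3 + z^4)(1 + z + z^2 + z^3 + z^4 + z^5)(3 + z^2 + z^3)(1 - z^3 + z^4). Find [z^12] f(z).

(1 + z + z^2 + z^3) has coefficients 1,1,1,1 for degrees 0…3.
(1 + z + z^2 + z^3 + z^4) has coefficients 1,1,1,1,1,0,0,0,0,0,0,0,0 for degrees 0…12.
Multiplying by (1 + z + z^2 + z^3 + z^4 + z^5) gives running coefficients 1,2,3,4,5,5,4,3,2,1,0,0,0 for degrees 0…12.
Multiplying by (3 + z^2 + z^3) gives running coefficients 3,6,10,15,20,22,21,19,15,10,5,3,1 for degrees 0…12.
Finally multiplying by (1 - z^3 + z^4), the product of all factors after the first has coefficients 3,6,10,12,17,18,16,14,13,11,7,7,6 for degrees 0…12.
[z^12] = 1·6 + 1·7 + 1·7 + 1·11 = 31.

31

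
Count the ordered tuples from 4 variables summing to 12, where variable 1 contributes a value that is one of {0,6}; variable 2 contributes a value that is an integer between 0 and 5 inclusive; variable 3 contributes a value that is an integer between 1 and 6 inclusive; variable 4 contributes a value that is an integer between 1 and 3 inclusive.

18

The generating function for the choices is (1 + y⁶)·(1 + y + y² + y³ + y⁴ + y⁵)·(y + y² + y³ + y⁴ + y⁵ + y⁶)·(y + y² + y³); the count is [y¹²].
(1 + y⁶) has coefficients 1,0,0,0,0,0,1 for degrees 0…6.
(1 + y + y² + y³ + y⁴ + y⁵) has coefficients 1,1,1,1,1,1,0,0,0,0,0,0,0 for degrees 0…12.
Multiplying by (y + y² + y³ + y⁴ + y⁵ + y⁶) gives running coefficients 0,1,2,3,4,5,6,5,4,3,2,1,0 for degrees 0…12.
Finally multiplying by (y + y² + y³), the product of all factors after the first has coefficients 0,0,1,3,6,9,12,15,16,15,12,9,6 for degrees 0…12.
[y¹²] = 1·6 + 1·12 = 18.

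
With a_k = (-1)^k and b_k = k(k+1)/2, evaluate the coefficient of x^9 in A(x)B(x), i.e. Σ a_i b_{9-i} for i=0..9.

The convolution is the t^9 coefficient of A(t)B(t).
Σ = 1·45 − 1·36 + 1·28 − 1·21 + 1·15 − 1·10 + 1·6 − 1·3 + 1·1 − 1·0 = 25.

25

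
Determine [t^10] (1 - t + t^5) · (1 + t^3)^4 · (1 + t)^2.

8

(1 - t + t^5) has coefficients 1,-1,0,0,0,1 for degrees 0…5.
(1 + t^3)^4 has coefficients 1,0,0,4,0,0,6,0,0,4,0 for degrees 0…10.
Finally multiplying by (1 + t)^2, the product of all factors after the first has coefficients 1,2,1,4,8,4,6,12,6,4,8 for degrees 0…10.
[t^10] = 1·8 − 1·4 + 1·4 = 8.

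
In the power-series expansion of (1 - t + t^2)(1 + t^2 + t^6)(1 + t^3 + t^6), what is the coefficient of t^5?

2

(1 - t + t^2) has coefficients 1,-1,1 for degrees 0…2.
(1 + t^2 + t^6) has coefficients 1,0,1,0,0,0 for degrees 0…5.
Finally multiplying by (1 + t^3 + t^6), the product of all factors after the first has coefficients 1,0,1,1,0,1 for degrees 0…5.
[t^5] = 1·1 − 1·0 + 1·1 = 2.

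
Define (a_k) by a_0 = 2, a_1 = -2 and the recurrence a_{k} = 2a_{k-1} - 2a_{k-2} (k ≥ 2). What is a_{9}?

The ordinary generating function has denominator 1 - 2q + 2q^2.
Iterating the recurrence: a_0,…,a_{9} = 2, -2, -8, -12, -8, 8, 32, 48, 32, -32.

-32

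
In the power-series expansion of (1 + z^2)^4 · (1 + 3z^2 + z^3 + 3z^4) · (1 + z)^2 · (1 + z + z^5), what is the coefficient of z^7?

(1 + z^2)^4 has coefficients 1,0,4,0,6,0,4,0 for degrees 0…7.
(1 + 3z^2 + z^3 + 3z^4) has coefficients 1,0,3,1,3,0,0,0 for degrees 0…7.
Multiplying by (1 + z)^2 gives running coefficients 1,2,4,7,8,7,3,0 for degrees 0…7.
Finally multiplying by (1 + z + z^5), the product of all factors after the first has coefficients 1,3,6,11,15,16,12,7 for degrees 0…7.
[z^7] = 1·7 + 4·16 + 6·11 + 4·3 = 149.

149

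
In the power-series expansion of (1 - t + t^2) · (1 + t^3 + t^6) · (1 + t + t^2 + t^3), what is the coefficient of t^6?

(1 - t + t^2) has coefficients 1,-1,1 for degrees 0…2.
(1 + t^3 + t^6) has coefficients 1,0,0,1,0,0,1 for degrees 0…6.
Finally multiplying by (1 + t + t^2 + t^3), the product of all factors after the first has coefficients 1,1,1,2,1,1,2 for degrees 0…6.
[t^6] = 1·2 − 1·1 + 1·1 = 2.

2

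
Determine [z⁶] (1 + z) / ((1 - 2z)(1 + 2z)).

64

The denominator gives the recurrence a_n = 4a_(n−2) for n ≥ 2; the numerator fixes a_0 = 1, a_1 = 1.
Iterating: 1, 1, 4, 4, 16, 16, 64, so a_6 = 64.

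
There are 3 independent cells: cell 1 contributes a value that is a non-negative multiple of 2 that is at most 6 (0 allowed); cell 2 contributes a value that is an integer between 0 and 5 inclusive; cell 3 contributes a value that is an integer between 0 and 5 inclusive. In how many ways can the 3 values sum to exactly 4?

9

The generating function for the choices is (1 + x^2 + x^4 + x^6)·(1 + x + x^2 + x^3 + x^4 + x^5)·(1 + x + x^2 + x^3 + x^4 + x^5); the count is [x^4].
(1 + x^2 + x^4 + x^6) has coefficients 1,0,1,0,1 for degrees 0…4.
(1 + x + x^2 + x^3 + x^4 + x^5) has coefficients 1,1,1,1,1 for degrees 0…4.
Finally multiplying by (1 + x + x^2 + x^3 + x^4 + x^5), the product of all factors after the first has coefficients 1,2,3,4,5 for degrees 0…4.
[x^4] = 1·5 + 1·3 + 1·1 = 9.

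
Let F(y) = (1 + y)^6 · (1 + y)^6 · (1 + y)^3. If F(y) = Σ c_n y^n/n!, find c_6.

The EGF product rule gives c_6 = Σ_{k_1+k_2+k_3=6} C(6; k_1,k_2,k_3) · ∏ g_i(k_i), where (1+y)^6 gives the falling factorial (6)_k; (1+y)^6 gives the falling factorial (6)_k; (1+y)^3 gives the falling factorial (3)_k.
g_1(k) for k = 0…6: 1, 6, 30, 120, 360, 720, 720.
g_2(k) for k = 0…6: 1, 6, 30, 120, 360, 720, 720.
g_3(k) for k = 0…6: 1, 3, 6, 6, 0, 0, 0.
First combine the last two factors: h(k) = Σ_j C(k,j)·g_2(j)·g_3(k−j) for k = 0…6: 1, 9, 72, 504, 3024, 15120, 60480.
c_6 = Σ_k C(6,k)·g_1(k)·h(6−k) = 1·1·60480 + 6·6·15120 + 15·30·3024 + 20·120·504 + 15·360·72 + 6·720·9 + 1·720·1 = 60480 + 544320 + 1360800 + 1209600 + 388800 + 38880 + 720 = 3603600.

3603600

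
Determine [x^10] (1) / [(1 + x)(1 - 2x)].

683

Partial fractions give a closed form: a_n = (1/3)·(-1)^n + (2/3)·2^n.
At n = 10: a_10 = 683.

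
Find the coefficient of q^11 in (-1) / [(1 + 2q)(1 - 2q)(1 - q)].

Partial fractions give a closed form: a_n = (-1/3)·(-2)^n + (-1)·2^n + (1/3)·1^n.
At n = 11: a_11 = -1365.

-1365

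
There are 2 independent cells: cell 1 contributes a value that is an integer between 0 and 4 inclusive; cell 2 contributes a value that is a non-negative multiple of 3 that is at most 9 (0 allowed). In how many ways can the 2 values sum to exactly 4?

2

The generating function for the choices is (1 + q + q² + q³ + q⁴)·(1 + q³ + q⁶ + q⁹); the count is [q⁴].
(1 + q + q² + q³ + q⁴) has coefficients 1,1,1,1,1 for degrees 0…4.
(1 + q³ + q⁶ + q⁹) has coefficients 1,0,0,1,0 for degrees 0…4.
[q⁴] = 1·0 + 1·1 + 1·0 + 1·0 + 1·1 = 2.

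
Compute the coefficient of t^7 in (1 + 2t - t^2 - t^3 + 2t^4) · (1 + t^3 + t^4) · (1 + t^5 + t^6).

2

(1 + 2t - t^2 - t^3 + 2t^4) has coefficients 1,2,-1,-1,2 for degrees 0…4.
(1 + t^3 + t^4) has coefficients 1,0,0,1,1,0,0,0 for degrees 0…7.
Finally multiplying by (1 + t^5 + t^6), the product of all factors after the first has coefficients 1,0,0,1,1,1,1,0 for degrees 0…7.
[t^7] = 1·0 + 2·1 − 1·1 − 1·1 + 2·1 = 2.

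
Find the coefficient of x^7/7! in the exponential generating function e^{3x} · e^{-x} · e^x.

2187

The EGF product rule gives c_7 = Σ_{k_1+k_2+k_3=7} C(7; k_1,k_2,k_3) · ∏ g_i(k_i), where e^{3x} gives (3)^k; e^{-x} gives (-1)^k; e^x gives (1)^k.
g_1(k) for k = 0…7: 1, 3, 9, 27, 81, 243, 729, 2187.
g_2(k) for k = 0…7: 1, -1, 1, -1, 1, -1, 1, -1.
g_3(k) for k = 0…7: 1, 1, 1, 1, 1, 1, 1, 1.
First combine the last two factors: h(k) = Σ_j C(k,j)·g_2(j)·g_3(k−j) for k = 0…7: 1, 0, 0, 0, 0, 0, 0, 0.
c_7 = Σ_k C(7,k)·g_1(k)·h(7−k) = 1·2187·1 = 2187.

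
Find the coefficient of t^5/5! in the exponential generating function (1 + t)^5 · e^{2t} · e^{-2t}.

The EGF product rule gives c_5 = Σ_{k_1+k_2+k_3=5} C(5; k_1,k_2,k_3) · ∏ g_i(k_i), where (1+t)^5 gives the falling factorial (5)_k; e^{2t} gives (2)^k; e^{-2t} gives (-2)^k.
g_1(k) for k = 0…5: 1, 5, 20, 60, 120, 120.
g_2(k) for k = 0…5: 1, 2, 4, 8, 16, 32.
g_3(k) for k = 0…5: 1, -2, 4, -8, 16, -32.
First combine the last two factors: h(k) = Σ_j C(k,j)·g_2(j)·g_3(k−j) for k = 0…5: 1, 0, 0, 0, 0, 0.
c_5 = Σ_k C(5,k)·g_1(k)·h(5−k) = 1·120·1 = 120.

120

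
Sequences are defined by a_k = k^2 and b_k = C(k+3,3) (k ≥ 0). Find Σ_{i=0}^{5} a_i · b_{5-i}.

This is [x^5] in the product of the two ordinary generating functions.
Σ = 0·56 + 1·35 + 4·20 + 9·10 + 16·4 + 25·1 = 294.

294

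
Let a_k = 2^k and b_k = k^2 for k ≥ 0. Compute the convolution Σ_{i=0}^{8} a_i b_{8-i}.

The convolution is the t^8 coefficient of A(t)B(t).
Σ = 1·64 + 2·49 + 4·36 + 8·25 + 16·16 + 32·9 + 64·4 + 128·1 + 256·0 = 1434.

1434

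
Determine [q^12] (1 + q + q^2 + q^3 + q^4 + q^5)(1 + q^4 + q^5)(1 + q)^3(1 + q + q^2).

31

(1 + q + q^2 + q^3 + q^4 + q^5) has coefficients 1,1,1,1,1,1 for degrees 0…5.
(1 + q^4 + q^5) has coefficients 1,0,0,0,1,1,0,0,0,0,0,0,0 for degrees 0…12.
Multiplying by (1 + q)^3 gives running coefficients 1,3,3,1,1,4,6,4,1,0,0,0,0 for degrees 0…12.
Finally multiplying by (1 + q + q^2), the product of all factors after the first has coefficients 1,4,7,7,5,6,11,14,11,5,1,0,0 for degrees 0…12.
[q^12] = 1·0 + 1·0 + 1·1 + 1·5 + 1·11 + 1·14 = 31.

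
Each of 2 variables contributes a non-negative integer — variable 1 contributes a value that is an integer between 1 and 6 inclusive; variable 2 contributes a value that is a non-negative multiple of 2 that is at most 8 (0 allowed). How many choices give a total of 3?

The generating function for the choices is (q + q^2 + q^3 + q^4 + q^5 + q^6)·(1 + q^2 + q^4 + q^6 + q^8); the count is [q^3].
(q + q^2 + q^3 + q^4 + q^5 + q^6) has coefficients 0,1,1,1 for degrees 0…3.
(1 + q^2 + q^4 + q^6 + q^8) has coefficients 1,0,1,0 for degrees 0…3.
[q^3] = 1·1 + 1·0 + 1·1 = 2.

2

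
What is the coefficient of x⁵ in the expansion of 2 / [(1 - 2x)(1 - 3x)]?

The denominator gives the recurrence a_n = 5a_(n−1) − 6a_(n−2) for n ≥ 2; the numerator fixes a_0 = 2, a_1 = 10.
Iterating: 2, 10, 38, 130, 422, 1330, so a_5 = 1330.

1330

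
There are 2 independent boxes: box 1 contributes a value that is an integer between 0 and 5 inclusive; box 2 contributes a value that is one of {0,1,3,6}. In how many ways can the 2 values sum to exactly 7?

2

The generating function for the choices is (1 + q + q² + q³ + q⁴ + q⁵)·(1 + q + q³ + q⁶); the count is [q⁷].
(1 + q + q² + q³ + q⁴ + q⁵) has coefficients 1,1,1,1,1,1 for degrees 0…5.
(1 + q + q³ + q⁶) has coefficients 1,1,0,1,0,0,1,0 for degrees 0…7.
[q⁷] = 1·0 + 1·1 + 1·0 + 1·0 + 1·1 + 1·0 = 2.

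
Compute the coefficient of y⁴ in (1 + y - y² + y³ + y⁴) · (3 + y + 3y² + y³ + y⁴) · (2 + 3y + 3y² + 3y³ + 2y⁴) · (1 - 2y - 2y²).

-73

(1 + y - y² + y³ + y⁴) has coefficients 1,1,-1,1,1 for degrees 0…4.
(3 + y + 3y² + y³ + y⁴) has coefficients 3,1,3,1,1 for degrees 0…4.
Multiplying by (2 + 3y + 3y² + 3y³ + 2y⁴) gives running coefficients 6,11,18,23,23 for degrees 0…4.
Finally multiplying by (1 - 2y - 2y²), the product of all factors after the first has coefficients 6,-1,-16,-35,-59 for degrees 0…4.
[y⁴] = 1·(-59) + 1·(-35) − 1·(-16) + 1·(-1) + 1·6 = -73.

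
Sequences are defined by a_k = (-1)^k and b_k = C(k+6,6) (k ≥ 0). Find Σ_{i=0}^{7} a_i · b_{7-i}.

This is [x^7] in the product of the two ordinary generating functions.
Σ = 1·1716 − 1·924 + 1·462 − 1·210 + 1·84 − 1·28 + 1·7 − 1·1 = 1106.

1106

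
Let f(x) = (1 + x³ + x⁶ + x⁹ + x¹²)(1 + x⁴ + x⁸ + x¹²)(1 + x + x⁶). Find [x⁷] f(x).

2

(1 + x³ + x⁶ + x⁹ + x¹²) has coefficients 1,0,0,1,0,0,1,0 for degrees 0…7.
(1 + x⁴ + x⁸ + x¹²) has coefficients 1,0,0,0,1,0,0,0 for degrees 0…7.
Finally multiplying by (1 + x + x⁶), the product of all factors after the first has coefficients 1,1,0,0,1,1,1,0 for degrees 0…7.
[x⁷] = 1·0 + 1·1 + 1·1 = 2.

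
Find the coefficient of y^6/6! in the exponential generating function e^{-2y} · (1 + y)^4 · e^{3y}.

1045

The EGF product rule gives c_6 = Σ_{k_1+k_2+k_3=6} C(6; k_1,k_2,k_3) · ∏ g_i(k_i), where e^{-2y} gives (-2)^k; (1+y)^4 gives the falling factorial (4)_k; e^{3y} gives (3)^k.
g_1(k) for k = 0…6: 1, -2, 4, -8, 16, -32, 64.
g_2(k) for k = 0…6: 1, 4, 12, 24, 24, 0, 0.
g_3(k) for k = 0…6: 1, 3, 9, 27, 81, 243, 729.
First combine the last two factors: h(k) = Σ_j C(k,j)·g_2(j)·g_3(k−j) for k = 0…6: 1, 7, 45, 267, 1473, 7623, 37341.
c_6 = Σ_k C(6,k)·g_1(k)·h(6−k) = 1·1·37341 + 6·(-2)·7623 + 15·4·1473 + 20·(-8)·267 + 15·16·45 + 6·(-32)·7 + 1·64·1 = 37341 − 91476 + 88380 − 42720 + 10800 − 1344 + 64 = 1045.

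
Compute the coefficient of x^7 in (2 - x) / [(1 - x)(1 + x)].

-1

The denominator gives the recurrence a_n = a_(n−2) for n ≥ 3; the numerator fixes a_0 = 2, a_1 = -1, a_2 = 2.
Iterating: 2, -1, 2, -1, 2, -1, 2, -1, so a_7 = -1.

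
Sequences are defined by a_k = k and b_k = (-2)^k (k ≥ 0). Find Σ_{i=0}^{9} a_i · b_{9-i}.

The convolution is the t^9 coefficient of A(t)B(t).
Σ = 0·(-512) + 1·256 + 2·(-128) + 3·64 + 4·(-32) + 5·16 + 6·(-8) + 7·4 + 8·(-2) + 9·1 = 117.

117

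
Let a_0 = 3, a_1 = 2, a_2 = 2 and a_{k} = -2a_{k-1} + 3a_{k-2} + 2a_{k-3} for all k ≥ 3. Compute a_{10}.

-5730

The ordinary generating function has denominator 1 + 2t - 3t^2 - 2t^3.
Iterating the recurrence: a_0,…,a_{10} = 3, 2, 2, 8, -6, 40, -82, 272, -710, 2072, -5730.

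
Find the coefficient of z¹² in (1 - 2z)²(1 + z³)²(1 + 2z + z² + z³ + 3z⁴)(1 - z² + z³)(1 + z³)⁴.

457

(1 - 2z)² has coefficients 1,-4,4 for degrees 0…2.
(1 + z³)² has coefficients 1,0,0,2,0,0,1,0,0,0,0,0,0 for degrees 0…12.
Multiplying by (1 + 2z + z² + z³ + 3z⁴) gives running coefficients 1,2,1,3,7,2,3,8,1,1,3,0,0 for degrees 0…12.
Multiplying by (1 - z² + z³) gives running coefficients 1,2,0,2,8,0,-1,13,0,-4,10,0,-2 for degrees 0…12.
Finally multiplying by (1 + z³)⁴, the product of all factors after the first has coefficients 1,2,0,6,16,0,13,57,0,8,118,0,-15 for degrees 0…12.
[z¹²] = 1·(-15) − 4·0 + 4·118 = 457.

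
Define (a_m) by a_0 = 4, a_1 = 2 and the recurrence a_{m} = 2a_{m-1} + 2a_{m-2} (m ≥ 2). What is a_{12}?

246016

The ordinary generating function has denominator 1 - 2z - 2z^2.
Iterating the recurrence: a_0,…,a_{12} = 4, 2, 12, 28, 80, 216, 592, 1616, 4416, 12064, 32960, 90048, 246016.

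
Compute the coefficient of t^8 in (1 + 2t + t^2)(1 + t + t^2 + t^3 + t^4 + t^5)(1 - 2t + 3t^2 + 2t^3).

15

(1 + 2t + t^2) has coefficients 1,2,1 for degrees 0…2.
(1 + t + t^2 + t^3 + t^4 + t^5) has coefficients 1,1,1,1,1,1,0,0,0 for degrees 0…8.
Finally multiplying by (1 - 2t + 3t^2 + 2t^3), the product of all factors after the first has coefficients 1,-1,2,4,4,4,3,5,2 for degrees 0…8.
[t^8] = 1·2 + 2·5 + 1·3 = 15.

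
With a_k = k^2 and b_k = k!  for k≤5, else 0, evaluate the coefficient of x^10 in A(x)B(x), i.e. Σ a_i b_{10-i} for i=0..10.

4467

The convolution is the t^10 coefficient of A(t)B(t).
Σ = 0·0 + 1·0 + 4·0 + 9·0 + 16·0 + 25·120 + 36·24 + 49·6 + 64·2 + 81·1 + 100·1 = 4467.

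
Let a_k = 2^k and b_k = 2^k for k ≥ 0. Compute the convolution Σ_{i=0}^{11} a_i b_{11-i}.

24576

This is [x^11] in the product of the two ordinary generating functions.
Σ = 1·2048 + 2·1024 + 4·512 + 8·256 + 16·128 + 32·64 + 64·32 + 128·16 + 256·8 + 512·4 + 1024·2 + 2048·1 = 24576.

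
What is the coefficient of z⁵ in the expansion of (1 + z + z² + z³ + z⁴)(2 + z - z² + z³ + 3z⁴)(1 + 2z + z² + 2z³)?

(1 + z + z² + z³ + z⁴) has coefficients 1,1,1,1,1 for degrees 0…4.
(2 + z - z² + z³ + 3z⁴) has coefficients 2,1,-1,1,3,0 for degrees 0…5.
Finally multiplying by (1 + 2z + z² + 2z³), the product of all factors after the first has coefficients 2,5,3,4,6,5 for degrees 0…5.
[z⁵] = 1·5 + 1·6 + 1·4 + 1·3 + 1·5 = 23.

23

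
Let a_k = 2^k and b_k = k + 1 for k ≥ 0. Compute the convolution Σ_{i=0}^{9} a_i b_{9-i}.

2036

This is [x^9] in the product of the two ordinary generating functions.
Σ = 1·10 + 2·9 + 4·8 + 8·7 + 16·6 + 32·5 + 64·4 + 128·3 + 256·2 + 512·1 = 2036.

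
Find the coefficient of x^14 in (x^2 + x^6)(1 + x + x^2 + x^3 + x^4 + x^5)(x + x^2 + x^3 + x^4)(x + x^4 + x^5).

15

(x^2 + x^6) has coefficients 0,0,1,0,0,0,1 for degrees 0…6.
(1 + x + x^2 + x^3 + x^4 + x^5) has coefficients 1,1,1,1,1,1,0,0,0,0,0,0,0,0,0 for degrees 0…14.
Multiplying by (x + x^2 + x^3 + x^4) gives running coefficients 0,1,2,3,4,4,4,3,2,1,0,0,0,0,0 for degrees 0…14.
Finally multiplying by (x + x^4 + x^5), the product of all factors after the first has coefficients 0,0,1,2,3,5,7,9,10,10,9,7,5,3,1 for degrees 0…14.
[x^14] = 1·5 + 1·10 = 15.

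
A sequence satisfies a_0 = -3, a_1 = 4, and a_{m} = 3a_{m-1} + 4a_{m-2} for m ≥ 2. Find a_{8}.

The ordinary generating function has denominator 1 - 3x - 4x^2.
Iterating the recurrence: a_0,…,a_{8} = -3, 4, 0, 16, 48, 208, 816, 3280, 13104.

13104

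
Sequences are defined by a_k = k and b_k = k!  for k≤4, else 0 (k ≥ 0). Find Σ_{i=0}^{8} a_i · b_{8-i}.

This is [x^8] in the product of the two ordinary generating functions.
Σ = 0·0 + 1·0 + 2·0 + 3·0 + 4·24 + 5·6 + 6·2 + 7·1 + 8·1 = 153.

153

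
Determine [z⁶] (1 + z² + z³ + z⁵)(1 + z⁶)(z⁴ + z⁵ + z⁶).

(1 + z² + z³ + z⁵) has coefficients 1,0,1,1,0,1 for degrees 0…5.
(1 + z⁶) has coefficients 1,0,0,0,0,0,1 for degrees 0…6.
Finally multiplying by (z⁴ + z⁵ + z⁶), the product of all factors after the first has coefficients 0,0,0,0,1,1,1 for degrees 0…6.
[z⁶] = 1·1 + 1·1 + 1·0 + 1·0 = 2.

2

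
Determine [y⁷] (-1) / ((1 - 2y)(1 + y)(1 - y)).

Partial fractions give a closed form: a_n = (-4/3)·2^n + (-1/6)·(-1)^n + (1/2)·1^n.
At n = 7: a_7 = -170.

-170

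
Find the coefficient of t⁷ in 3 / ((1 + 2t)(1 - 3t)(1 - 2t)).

Partial fractions give a closed form: a_n = (3/5)·(-2)^n + (27/5)·3^n + (-3)·2^n.
At n = 7: a_7 = 11349.

11349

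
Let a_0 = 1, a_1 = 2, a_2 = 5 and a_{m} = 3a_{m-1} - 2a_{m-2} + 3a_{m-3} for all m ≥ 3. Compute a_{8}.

1922

The ordinary generating function has denominator 1 - 3y + 2y^2 - 3y^3.
Iterating the recurrence: a_0,…,a_{8} = 1, 2, 5, 14, 38, 101, 269, 719, 1922.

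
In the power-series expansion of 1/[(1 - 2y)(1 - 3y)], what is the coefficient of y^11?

527345

Partial fractions give a closed form: a_n = (-2)·2^n + (3)·3^n.
At n = 11: a_11 = 527345.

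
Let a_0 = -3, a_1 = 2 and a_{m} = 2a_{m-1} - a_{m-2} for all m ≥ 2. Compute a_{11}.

The ordinary generating function has denominator 1 - 2y + y^2.
Iterating the recurrence: a_0,…,a_{11} = -3, 2, 7, 12, 17, 22, 27, 32, 37, 42, 47, 52.

52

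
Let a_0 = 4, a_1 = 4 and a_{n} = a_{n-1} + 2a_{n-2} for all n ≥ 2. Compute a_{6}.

172

The ordinary generating function has denominator 1 - x - 2x^2.
Iterating the recurrence: a_0,…,a_{6} = 4, 4, 12, 20, 44, 84, 172.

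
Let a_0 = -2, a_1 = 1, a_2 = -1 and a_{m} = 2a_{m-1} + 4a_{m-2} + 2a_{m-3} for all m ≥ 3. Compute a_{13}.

The ordinary generating function has denominator 1 - 2x - 4x^2 - 2x^3.
Iterating the recurrence: a_0,…,a_{13} = -2, 1, -1, -2, -6, -22, -72, -244, -820, -2760, -9288, -31256, -105184, -353968.

-353968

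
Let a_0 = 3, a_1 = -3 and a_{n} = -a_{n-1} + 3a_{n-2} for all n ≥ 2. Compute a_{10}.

The ordinary generating function has denominator 1 + y - 3y^2.
Iterating the recurrence: a_0,…,a_{10} = 3, -3, 12, -21, 57, -120, 291, -651, 1524, -3477, 8049.

8049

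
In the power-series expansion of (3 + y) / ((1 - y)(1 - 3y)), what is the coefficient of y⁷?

10933

Partial fractions give a closed form: a_n = (-2)·1^n + (5)·3^n.
At n = 7: a_7 = 10933.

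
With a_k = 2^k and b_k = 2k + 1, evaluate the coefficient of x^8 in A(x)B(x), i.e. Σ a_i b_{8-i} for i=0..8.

This is [x^8] in the product of the two ordinary generating functions.
Σ = 1·17 + 2·15 + 4·13 + 8·11 + 16·9 + 32·7 + 64·5 + 128·3 + 256·1 = 1515.

1515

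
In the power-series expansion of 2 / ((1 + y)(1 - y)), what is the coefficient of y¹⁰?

The denominator gives the recurrence a_n = a_(n−2) for n ≥ 2; the numerator fixes a_0 = 2, a_1 = 0.
Iterating: 2, 0, 2, 0, 2, 0, 2, 0, 2, 0, 2, so a_10 = 2.

2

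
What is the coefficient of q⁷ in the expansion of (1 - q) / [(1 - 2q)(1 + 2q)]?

Partial fractions give a closed form: a_n = (1/4)·2^n + (3/4)·(-2)^n.
At n = 7: a_7 = -64.

-64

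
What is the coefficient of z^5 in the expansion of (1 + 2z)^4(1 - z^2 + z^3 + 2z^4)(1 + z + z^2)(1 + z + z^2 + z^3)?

173

(1 + 2z)^4 has coefficients 1,8,24,32,16 for degrees 0…4.
(1 - z^2 + z^3 + 2z^4) has coefficients 1,0,-1,1,2,0 for degrees 0…5.
Multiplying by (1 + z + z^2) gives running coefficients 1,1,0,0,2,3 for degrees 0…5.
Finally multiplying by (1 + z + z^2 + z^3), the product of all factors after the first has coefficients 1,2,2,2,3,5 for degrees 0…5.
[z^5] = 1·5 + 8·3 + 24·2 + 32·2 + 16·2 = 173.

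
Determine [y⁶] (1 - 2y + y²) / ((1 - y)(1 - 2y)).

The denominator gives the recurrence a_n = 3a_(n−1) − 2a_(n−2) for n ≥ 3; the numerator fixes a_0 = 1, a_1 = 1, a_2 = 2.
Iterating: 1, 1, 2, 4, 8, 16, 32, so a_6 = 32.

32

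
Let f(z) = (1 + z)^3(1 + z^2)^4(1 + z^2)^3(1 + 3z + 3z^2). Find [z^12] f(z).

742

(1 + z)^3 has coefficients 1,3,3,1 for degrees 0…3.
(1 + z^2)^4 has coefficients 1,0,4,0,6,0,4,0,1,0,0,0,0 for degrees 0…12.
Multiplying by (1 + z^2)^3 gives running coefficients 1,0,7,0,21,0,35,0,35,0,21,0,7 for degrees 0…12.
Finally multiplying by (1 + 3z + 3z^2), the product of all factors after the first has coefficients 1,3,10,21,42,63,98,105,140,105,126,63,70 for degrees 0…12.
[z^12] = 1·70 + 3·63 + 3·126 + 1·105 = 742.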